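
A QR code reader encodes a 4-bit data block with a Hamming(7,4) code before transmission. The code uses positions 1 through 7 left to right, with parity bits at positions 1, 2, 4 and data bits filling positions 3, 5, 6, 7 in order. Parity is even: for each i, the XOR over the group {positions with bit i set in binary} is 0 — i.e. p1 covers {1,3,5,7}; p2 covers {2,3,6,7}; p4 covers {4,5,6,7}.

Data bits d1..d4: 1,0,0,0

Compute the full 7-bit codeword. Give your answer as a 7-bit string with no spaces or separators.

Place data at non-parity positions: p1 p2 1 p4 0 0 0
p1 (pos 1,3,5,7): XOR of data positions = 1⊕0⊕0 = 1
p2 (pos 2,3,6,7): XOR of data positions = 1⊕0⊕0 = 1
p4 (pos 4,5,6,7): XOR of data positions = 0⊕0⊕0 = 0
Codeword: 1110000

1110000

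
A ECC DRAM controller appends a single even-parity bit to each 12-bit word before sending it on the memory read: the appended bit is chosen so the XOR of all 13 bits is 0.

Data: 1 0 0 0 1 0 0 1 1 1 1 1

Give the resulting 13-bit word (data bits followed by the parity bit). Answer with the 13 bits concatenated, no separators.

1000100111111

XOR of the 12 data bits: 1⊕0⊕0⊕0⊕1⊕0⊕0⊕1⊕1⊕1⊕1⊕1 = 1
Parity bit = 1 (so all 13 bits XOR to 0).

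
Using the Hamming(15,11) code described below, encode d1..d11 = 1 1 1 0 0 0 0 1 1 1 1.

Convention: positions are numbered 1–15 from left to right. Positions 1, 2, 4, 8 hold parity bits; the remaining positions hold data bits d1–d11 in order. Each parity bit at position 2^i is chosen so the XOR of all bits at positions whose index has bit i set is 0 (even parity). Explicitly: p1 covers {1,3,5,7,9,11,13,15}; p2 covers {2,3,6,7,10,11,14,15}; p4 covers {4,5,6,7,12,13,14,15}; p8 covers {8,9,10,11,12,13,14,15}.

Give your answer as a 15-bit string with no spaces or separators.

Place data at non-parity positions: p1 p2 1 p4 1 1 0 p8 0 0 0 1 1 1 1
p1 (pos 1,3,5,7,9,11,13,15): XOR of data positions = 1⊕1⊕0⊕0⊕0⊕1⊕1 = 0
p2 (pos 2,3,6,7,10,11,14,15): XOR of data positions = 1⊕1⊕0⊕0⊕0⊕1⊕1 = 0
p4 (pos 4,5,6,7,12,13,14,15): XOR of data positions = 1⊕1⊕0⊕1⊕1⊕1⊕1 = 0
p8 (pos 8,9,10,11,12,13,14,15): XOR of data positions = 0⊕0⊕0⊕1⊕1⊕1⊕1 = 0
Codeword: 001011000001111

001011000001111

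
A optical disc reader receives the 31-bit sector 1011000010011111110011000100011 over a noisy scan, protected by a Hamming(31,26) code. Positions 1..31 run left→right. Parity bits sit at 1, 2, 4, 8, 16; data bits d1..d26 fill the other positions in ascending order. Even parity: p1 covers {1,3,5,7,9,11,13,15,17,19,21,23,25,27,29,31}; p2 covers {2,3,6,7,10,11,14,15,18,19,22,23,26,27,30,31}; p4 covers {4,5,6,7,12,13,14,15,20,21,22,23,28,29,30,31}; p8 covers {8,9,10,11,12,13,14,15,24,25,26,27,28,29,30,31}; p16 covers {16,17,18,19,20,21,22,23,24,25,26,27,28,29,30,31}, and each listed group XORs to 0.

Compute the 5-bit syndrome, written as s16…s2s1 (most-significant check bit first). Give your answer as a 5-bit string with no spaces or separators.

s1 (pos 1,3,5,7,9,11,13,15,17,19,21,23,25,27,29,31): 1⊕1⊕0⊕0⊕1⊕0⊕1⊕1⊕1⊕0⊕1⊕0⊕0⊕0⊕0⊕1 = 0
s2 (pos 2,3,6,7,10,11,14,15,18,19,22,23,26,27,30,31): 0⊕1⊕0⊕0⊕0⊕0⊕1⊕1⊕1⊕0⊕1⊕0⊕1⊕0⊕1⊕1 = 0
s4 (pos 4,5,6,7,12,13,14,15,20,21,22,23,28,29,30,31): 1⊕0⊕0⊕0⊕1⊕1⊕1⊕1⊕0⊕1⊕1⊕0⊕0⊕0⊕1⊕1 = 1
s8 (pos 8,9,10,11,12,13,14,15,24,25,26,27,28,29,30,31): 0⊕1⊕0⊕0⊕1⊕1⊕1⊕1⊕0⊕0⊕1⊕0⊕0⊕0⊕1⊕1 = 0
s16 (pos 16,17,18,19,20,21,22,23,24,25,26,27,28,29,30,31): 1⊕1⊕1⊕0⊕0⊕1⊕1⊕0⊕0⊕0⊕1⊕0⊕0⊕0⊕1⊕1 = 0
Syndrome s16…s1 = 00100 → error at position 4.

00100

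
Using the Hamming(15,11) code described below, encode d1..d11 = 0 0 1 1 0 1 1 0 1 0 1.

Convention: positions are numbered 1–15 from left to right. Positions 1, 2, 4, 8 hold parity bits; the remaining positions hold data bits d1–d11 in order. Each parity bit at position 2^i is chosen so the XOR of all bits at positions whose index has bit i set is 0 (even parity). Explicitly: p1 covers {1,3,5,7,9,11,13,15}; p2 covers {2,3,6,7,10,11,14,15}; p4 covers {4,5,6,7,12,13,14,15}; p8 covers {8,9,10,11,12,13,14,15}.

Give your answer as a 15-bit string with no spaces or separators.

Place data at non-parity positions: p1 p2 0 p4 0 1 1 p8 0 1 1 0 1 0 1
p1 (pos 1,3,5,7,9,11,13,15): XOR of data positions = 0⊕0⊕1⊕0⊕1⊕1⊕1 = 0
p2 (pos 2,3,6,7,10,11,14,15): XOR of data positions = 0⊕1⊕1⊕1⊕1⊕0⊕1 = 1
p4 (pos 4,5,6,7,12,13,14,15): XOR of data positions = 0⊕1⊕1⊕0⊕1⊕0⊕1 = 0
p8 (pos 8,9,10,11,12,13,14,15): XOR of data positions = 0⊕1⊕1⊕0⊕1⊕0⊕1 = 0
Codeword: 010001100110101

010001100110101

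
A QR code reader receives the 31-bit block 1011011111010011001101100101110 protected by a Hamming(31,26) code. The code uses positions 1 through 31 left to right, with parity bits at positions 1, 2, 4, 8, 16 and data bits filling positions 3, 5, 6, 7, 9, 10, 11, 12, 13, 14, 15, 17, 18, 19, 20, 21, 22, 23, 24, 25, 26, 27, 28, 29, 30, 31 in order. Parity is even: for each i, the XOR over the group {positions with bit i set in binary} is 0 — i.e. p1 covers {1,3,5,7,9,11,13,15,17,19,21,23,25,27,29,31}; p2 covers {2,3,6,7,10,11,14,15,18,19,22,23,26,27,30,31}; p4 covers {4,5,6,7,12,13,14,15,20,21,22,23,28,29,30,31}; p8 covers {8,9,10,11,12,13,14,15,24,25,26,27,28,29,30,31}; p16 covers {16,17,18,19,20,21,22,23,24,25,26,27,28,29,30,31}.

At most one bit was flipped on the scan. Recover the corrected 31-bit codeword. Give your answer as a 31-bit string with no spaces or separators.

1011011111010011001101100100110

s1 (pos 1,3,5,7,9,11,13,15,17,19,21,23,25,27,29,31): 1⊕1⊕0⊕1⊕1⊕0⊕0⊕1⊕0⊕1⊕0⊕1⊕0⊕0⊕1⊕0 = 0
s2 (pos 2,3,6,7,10,11,14,15,18,19,22,23,26,27,30,31): 0⊕1⊕1⊕1⊕1⊕0⊕0⊕1⊕0⊕1⊕1⊕1⊕1⊕0⊕1⊕0 = 0
s4 (pos 4,5,6,7,12,13,14,15,20,21,22,23,28,29,30,31): 1⊕0⊕1⊕1⊕1⊕0⊕0⊕1⊕1⊕0⊕1⊕1⊕1⊕1⊕1⊕0 = 1
s8 (pos 8,9,10,11,12,13,14,15,24,25,26,27,28,29,30,31): 1⊕1⊕1⊕0⊕1⊕0⊕0⊕1⊕0⊕0⊕1⊕0⊕1⊕1⊕1⊕0 = 1
s16 (pos 16,17,18,19,20,21,22,23,24,25,26,27,28,29,30,31): 1⊕0⊕0⊕1⊕1⊕0⊕1⊕1⊕0⊕0⊕1⊕0⊕1⊕1⊕1⊕0 = 1
Syndrome s16…s1 = 11100 → error at position 28.
Flip position 28: 1011011111010011001101100101110 → 1011011111010011001101100100110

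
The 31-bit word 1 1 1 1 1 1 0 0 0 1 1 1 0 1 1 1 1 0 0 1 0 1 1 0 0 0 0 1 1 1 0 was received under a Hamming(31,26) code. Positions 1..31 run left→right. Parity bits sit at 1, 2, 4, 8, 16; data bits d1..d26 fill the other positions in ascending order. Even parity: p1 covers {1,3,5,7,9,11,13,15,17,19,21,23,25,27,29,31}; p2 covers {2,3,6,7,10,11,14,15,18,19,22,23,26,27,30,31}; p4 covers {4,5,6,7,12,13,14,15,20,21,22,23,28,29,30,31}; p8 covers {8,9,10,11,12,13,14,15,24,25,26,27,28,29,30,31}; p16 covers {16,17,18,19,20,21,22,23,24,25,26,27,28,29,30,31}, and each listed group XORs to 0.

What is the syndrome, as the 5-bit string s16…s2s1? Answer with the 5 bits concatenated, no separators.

s1 (pos 1,3,5,7,9,11,13,15,17,19,21,23,25,27,29,31): 1⊕1⊕1⊕0⊕0⊕1⊕0⊕1⊕1⊕0⊕0⊕1⊕0⊕0⊕1⊕0 = 0
s2 (pos 2,3,6,7,10,11,14,15,18,19,22,23,26,27,30,31): 1⊕1⊕1⊕0⊕1⊕1⊕1⊕1⊕0⊕0⊕1⊕1⊕0⊕0⊕1⊕0 = 0
s4 (pos 4,5,6,7,12,13,14,15,20,21,22,23,28,29,30,31): 1⊕1⊕1⊕0⊕1⊕0⊕1⊕1⊕1⊕0⊕1⊕1⊕1⊕1⊕1⊕0 = 0
s8 (pos 8,9,10,11,12,13,14,15,24,25,26,27,28,29,30,31): 0⊕0⊕1⊕1⊕1⊕0⊕1⊕1⊕0⊕0⊕0⊕0⊕1⊕1⊕1⊕0 = 0
s16 (pos 16,17,18,19,20,21,22,23,24,25,26,27,28,29,30,31): 1⊕1⊕0⊕0⊕1⊕0⊕1⊕1⊕0⊕0⊕0⊕0⊕1⊕1⊕1⊕0 = 0
Syndrome s16…s1 = 00000 → no error.

00000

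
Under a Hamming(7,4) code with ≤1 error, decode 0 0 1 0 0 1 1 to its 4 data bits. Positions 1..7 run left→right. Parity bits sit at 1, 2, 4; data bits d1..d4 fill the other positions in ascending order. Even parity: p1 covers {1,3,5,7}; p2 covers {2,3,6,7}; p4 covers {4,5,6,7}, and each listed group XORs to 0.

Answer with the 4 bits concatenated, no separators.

1011

s1 (pos 1,3,5,7): 0⊕1⊕0⊕1 = 0
s2 (pos 2,3,6,7): 0⊕1⊕1⊕1 = 1
s4 (pos 4,5,6,7): 0⊕0⊕1⊕1 = 0
Syndrome s4…s1 = 010 → error at position 2.
Flip position 2: 0010011 → 0110011
Read data bits from positions 3,5,6,7: 1011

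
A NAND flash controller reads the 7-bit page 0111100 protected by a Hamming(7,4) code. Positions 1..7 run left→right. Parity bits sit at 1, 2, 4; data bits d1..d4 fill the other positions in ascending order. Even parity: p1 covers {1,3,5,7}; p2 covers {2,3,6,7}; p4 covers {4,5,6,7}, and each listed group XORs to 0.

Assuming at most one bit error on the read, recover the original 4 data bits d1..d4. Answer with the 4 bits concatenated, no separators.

s1 (pos 1,3,5,7): 0⊕1⊕1⊕0 = 0
s2 (pos 2,3,6,7): 1⊕1⊕0⊕0 = 0
s4 (pos 4,5,6,7): 1⊕1⊕0⊕0 = 0
Syndrome s4…s1 = 000 → no error.
Read data bits from positions 3,5,6,7: 1100

1100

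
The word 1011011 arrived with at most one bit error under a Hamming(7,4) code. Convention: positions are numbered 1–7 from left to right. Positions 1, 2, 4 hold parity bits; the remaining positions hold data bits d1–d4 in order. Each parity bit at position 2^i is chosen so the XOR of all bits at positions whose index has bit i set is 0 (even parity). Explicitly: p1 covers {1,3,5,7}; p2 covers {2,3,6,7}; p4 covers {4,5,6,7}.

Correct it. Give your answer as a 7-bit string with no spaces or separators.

1011010

s1 (pos 1,3,5,7): 1⊕1⊕0⊕1 = 1
s2 (pos 2,3,6,7): 0⊕1⊕1⊕1 = 1
s4 (pos 4,5,6,7): 1⊕0⊕1⊕1 = 1
Syndrome s4…s1 = 111 → error at position 7.
Flip position 7: 1011011 → 1011010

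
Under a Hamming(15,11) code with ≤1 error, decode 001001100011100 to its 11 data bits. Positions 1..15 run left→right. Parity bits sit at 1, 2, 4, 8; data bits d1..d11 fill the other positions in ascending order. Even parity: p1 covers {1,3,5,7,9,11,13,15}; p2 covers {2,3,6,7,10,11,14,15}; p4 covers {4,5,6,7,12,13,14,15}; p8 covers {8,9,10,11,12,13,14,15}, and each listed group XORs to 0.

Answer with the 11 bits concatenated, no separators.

10110011100

s1 (pos 1,3,5,7,9,11,13,15): 0⊕1⊕0⊕1⊕0⊕1⊕1⊕0 = 0
s2 (pos 2,3,6,7,10,11,14,15): 0⊕1⊕1⊕1⊕0⊕1⊕0⊕0 = 0
s4 (pos 4,5,6,7,12,13,14,15): 0⊕0⊕1⊕1⊕1⊕1⊕0⊕0 = 0
s8 (pos 8,9,10,11,12,13,14,15): 0⊕0⊕0⊕1⊕1⊕1⊕0⊕0 = 1
Syndrome s8…s1 = 1000 → error at position 8.
Flip position 8: 001001100011100 → 001001110011100
Read data bits from positions 3,5,6,7,9,10,11,12,13,14,15: 10110011100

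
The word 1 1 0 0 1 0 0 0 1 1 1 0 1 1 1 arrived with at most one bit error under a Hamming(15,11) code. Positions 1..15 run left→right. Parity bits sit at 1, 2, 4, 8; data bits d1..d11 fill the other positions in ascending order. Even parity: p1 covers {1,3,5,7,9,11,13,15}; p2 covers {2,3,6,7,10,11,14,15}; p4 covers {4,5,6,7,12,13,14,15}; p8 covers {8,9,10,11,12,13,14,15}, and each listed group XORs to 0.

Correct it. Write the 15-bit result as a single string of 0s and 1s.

s1 (pos 1,3,5,7,9,11,13,15): 1⊕0⊕1⊕0⊕1⊕1⊕1⊕1 = 0
s2 (pos 2,3,6,7,10,11,14,15): 1⊕0⊕0⊕0⊕1⊕1⊕1⊕1 = 1
s4 (pos 4,5,6,7,12,13,14,15): 0⊕1⊕0⊕0⊕0⊕1⊕1⊕1 = 0
s8 (pos 8,9,10,11,12,13,14,15): 0⊕1⊕1⊕1⊕0⊕1⊕1⊕1 = 0
Syndrome s8…s1 = 0010 → error at position 2.
Flip position 2: 110010001110111 → 100010001110111

100010001110111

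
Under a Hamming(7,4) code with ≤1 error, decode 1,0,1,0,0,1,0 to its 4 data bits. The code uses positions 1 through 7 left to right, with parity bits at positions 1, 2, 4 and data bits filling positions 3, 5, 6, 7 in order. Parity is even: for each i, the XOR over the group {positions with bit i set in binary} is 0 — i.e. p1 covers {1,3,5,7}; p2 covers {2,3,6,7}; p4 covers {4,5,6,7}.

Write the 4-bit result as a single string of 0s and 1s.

1010

s1 (pos 1,3,5,7): 1⊕1⊕0⊕0 = 0
s2 (pos 2,3,6,7): 0⊕1⊕1⊕0 = 0
s4 (pos 4,5,6,7): 0⊕0⊕1⊕0 = 1
Syndrome s4…s1 = 100 → error at position 4.
Flip position 4: 1010010 → 1011010
Read data bits from positions 3,5,6,7: 1010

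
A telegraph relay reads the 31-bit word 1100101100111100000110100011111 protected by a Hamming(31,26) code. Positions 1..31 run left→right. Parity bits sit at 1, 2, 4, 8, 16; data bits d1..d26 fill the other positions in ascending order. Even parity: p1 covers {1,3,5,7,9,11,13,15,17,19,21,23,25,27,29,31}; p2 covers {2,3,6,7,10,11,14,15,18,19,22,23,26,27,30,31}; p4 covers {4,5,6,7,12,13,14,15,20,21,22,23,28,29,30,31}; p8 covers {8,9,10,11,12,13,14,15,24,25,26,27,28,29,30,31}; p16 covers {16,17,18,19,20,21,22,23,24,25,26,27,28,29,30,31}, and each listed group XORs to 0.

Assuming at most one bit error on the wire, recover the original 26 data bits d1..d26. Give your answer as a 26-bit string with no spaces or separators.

01010011110000110100011111

s1 (pos 1,3,5,7,9,11,13,15,17,19,21,23,25,27,29,31): 1⊕0⊕1⊕1⊕0⊕1⊕1⊕0⊕0⊕0⊕1⊕1⊕0⊕1⊕1⊕1 = 0
s2 (pos 2,3,6,7,10,11,14,15,18,19,22,23,26,27,30,31): 1⊕0⊕0⊕1⊕0⊕1⊕1⊕0⊕0⊕0⊕0⊕1⊕0⊕1⊕1⊕1 = 0
s4 (pos 4,5,6,7,12,13,14,15,20,21,22,23,28,29,30,31): 0⊕1⊕0⊕1⊕1⊕1⊕1⊕0⊕1⊕1⊕0⊕1⊕1⊕1⊕1⊕1 = 0
s8 (pos 8,9,10,11,12,13,14,15,24,25,26,27,28,29,30,31): 1⊕0⊕0⊕1⊕1⊕1⊕1⊕0⊕0⊕0⊕0⊕1⊕1⊕1⊕1⊕1 = 0
s16 (pos 16,17,18,19,20,21,22,23,24,25,26,27,28,29,30,31): 0⊕0⊕0⊕0⊕1⊕1⊕0⊕1⊕0⊕0⊕0⊕1⊕1⊕1⊕1⊕1 = 0
Syndrome s16…s1 = 00000 → no error.
Read data bits from positions 3,5,6,7,9,10,11,12,13,14,15,17,18,19,20,21,22,23,24,25,26,27,28,29,30,31: 01010011110000110100011111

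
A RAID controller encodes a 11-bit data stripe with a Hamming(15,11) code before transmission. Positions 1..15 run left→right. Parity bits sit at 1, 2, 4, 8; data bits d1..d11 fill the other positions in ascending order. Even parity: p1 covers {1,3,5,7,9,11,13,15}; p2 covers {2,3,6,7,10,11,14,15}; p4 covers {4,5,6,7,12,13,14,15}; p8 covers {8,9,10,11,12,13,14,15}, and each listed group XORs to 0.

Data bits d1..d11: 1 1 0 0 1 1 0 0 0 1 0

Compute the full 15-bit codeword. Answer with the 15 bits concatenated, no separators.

Place data at non-parity positions: p1 p2 1 p4 1 0 0 p8 1 1 0 0 0 1 0
p1 (pos 1,3,5,7,9,11,13,15): XOR of data positions = 1⊕1⊕0⊕1⊕0⊕0⊕0 = 1
p2 (pos 2,3,6,7,10,11,14,15): XOR of data positions = 1⊕0⊕0⊕1⊕0⊕1⊕0 = 1
p4 (pos 4,5,6,7,12,13,14,15): XOR of data positions = 1⊕0⊕0⊕0⊕0⊕1⊕0 = 0
p8 (pos 8,9,10,11,12,13,14,15): XOR of data positions = 1⊕1⊕0⊕0⊕0⊕1⊕0 = 1
Codeword: 111010011100010

111010011100010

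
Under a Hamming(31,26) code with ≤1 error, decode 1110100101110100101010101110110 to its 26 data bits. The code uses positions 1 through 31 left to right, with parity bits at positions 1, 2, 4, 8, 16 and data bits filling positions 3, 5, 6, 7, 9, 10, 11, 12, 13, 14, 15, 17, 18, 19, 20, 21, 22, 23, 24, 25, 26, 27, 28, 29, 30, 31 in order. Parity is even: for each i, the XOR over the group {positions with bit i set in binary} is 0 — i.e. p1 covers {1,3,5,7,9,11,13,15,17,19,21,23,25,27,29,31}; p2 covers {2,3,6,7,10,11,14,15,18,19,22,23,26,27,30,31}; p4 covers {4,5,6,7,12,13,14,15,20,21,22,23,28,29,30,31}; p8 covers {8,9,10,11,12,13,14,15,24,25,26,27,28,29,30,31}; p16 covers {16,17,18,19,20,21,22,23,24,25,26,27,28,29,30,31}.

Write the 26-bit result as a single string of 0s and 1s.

11000111010101000101110110

s1 (pos 1,3,5,7,9,11,13,15,17,19,21,23,25,27,29,31): 1⊕1⊕1⊕0⊕0⊕1⊕0⊕0⊕1⊕1⊕1⊕1⊕1⊕1⊕1⊕0 = 1
s2 (pos 2,3,6,7,10,11,14,15,18,19,22,23,26,27,30,31): 1⊕1⊕0⊕0⊕1⊕1⊕1⊕0⊕0⊕1⊕0⊕1⊕1⊕1⊕1⊕0 = 0
s4 (pos 4,5,6,7,12,13,14,15,20,21,22,23,28,29,30,31): 0⊕1⊕0⊕0⊕1⊕0⊕1⊕0⊕0⊕1⊕0⊕1⊕0⊕1⊕1⊕0 = 1
s8 (pos 8,9,10,11,12,13,14,15,24,25,26,27,28,29,30,31): 1⊕0⊕1⊕1⊕1⊕0⊕1⊕0⊕0⊕1⊕1⊕1⊕0⊕1⊕1⊕0 = 0
s16 (pos 16,17,18,19,20,21,22,23,24,25,26,27,28,29,30,31): 0⊕1⊕0⊕1⊕0⊕1⊕0⊕1⊕0⊕1⊕1⊕1⊕0⊕1⊕1⊕0 = 1
Syndrome s16…s1 = 10101 → error at position 21.
Flip position 21: 1110100101110100101010101110110 → 1110100101110100101000101110110
Read data bits from positions 3,5,6,7,9,10,11,12,13,14,15,17,18,19,20,21,22,23,24,25,26,27,28,29,30,31: 11000111010101000101110110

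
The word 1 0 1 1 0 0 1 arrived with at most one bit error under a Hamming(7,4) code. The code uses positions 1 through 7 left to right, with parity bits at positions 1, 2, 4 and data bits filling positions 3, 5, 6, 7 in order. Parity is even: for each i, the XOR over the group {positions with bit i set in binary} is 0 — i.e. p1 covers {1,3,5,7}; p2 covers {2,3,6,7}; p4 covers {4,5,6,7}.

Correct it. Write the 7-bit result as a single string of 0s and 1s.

0011001

s1 (pos 1,3,5,7): 1⊕1⊕0⊕1 = 1
s2 (pos 2,3,6,7): 0⊕1⊕0⊕1 = 0
s4 (pos 4,5,6,7): 1⊕0⊕0⊕1 = 0
Syndrome s4…s1 = 001 → error at position 1.
Flip position 1: 1011001 → 0011001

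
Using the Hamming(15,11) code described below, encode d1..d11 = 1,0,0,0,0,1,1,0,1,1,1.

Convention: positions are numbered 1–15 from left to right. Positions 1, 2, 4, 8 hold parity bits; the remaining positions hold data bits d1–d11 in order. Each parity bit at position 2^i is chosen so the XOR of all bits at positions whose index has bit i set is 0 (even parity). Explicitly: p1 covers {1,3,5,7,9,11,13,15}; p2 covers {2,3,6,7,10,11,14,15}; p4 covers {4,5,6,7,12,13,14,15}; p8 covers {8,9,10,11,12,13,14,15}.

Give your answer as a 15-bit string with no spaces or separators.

Place data at non-parity positions: p1 p2 1 p4 0 0 0 p8 0 1 1 0 1 1 1
p1 (pos 1,3,5,7,9,11,13,15): XOR of data positions = 1⊕0⊕0⊕0⊕1⊕1⊕1 = 0
p2 (pos 2,3,6,7,10,11,14,15): XOR of data positions = 1⊕0⊕0⊕1⊕1⊕1⊕1 = 1
p4 (pos 4,5,6,7,12,13,14,15): XOR of data positions = 0⊕0⊕0⊕0⊕1⊕1⊕1 = 1
p8 (pos 8,9,10,11,12,13,14,15): XOR of data positions = 0⊕1⊕1⊕0⊕1⊕1⊕1 = 1
Codeword: 011100010110111

011100010110111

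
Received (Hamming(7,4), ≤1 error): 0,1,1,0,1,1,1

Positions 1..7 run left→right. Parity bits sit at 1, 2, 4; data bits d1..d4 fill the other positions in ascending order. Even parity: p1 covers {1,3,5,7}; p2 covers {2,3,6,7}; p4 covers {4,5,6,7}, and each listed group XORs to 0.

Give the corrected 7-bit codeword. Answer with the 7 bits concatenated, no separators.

0110011

s1 (pos 1,3,5,7): 0⊕1⊕1⊕1 = 1
s2 (pos 2,3,6,7): 1⊕1⊕1⊕1 = 0
s4 (pos 4,5,6,7): 0⊕1⊕1⊕1 = 1
Syndrome s4…s1 = 101 → error at position 5.
Flip position 5: 0110111 → 0110011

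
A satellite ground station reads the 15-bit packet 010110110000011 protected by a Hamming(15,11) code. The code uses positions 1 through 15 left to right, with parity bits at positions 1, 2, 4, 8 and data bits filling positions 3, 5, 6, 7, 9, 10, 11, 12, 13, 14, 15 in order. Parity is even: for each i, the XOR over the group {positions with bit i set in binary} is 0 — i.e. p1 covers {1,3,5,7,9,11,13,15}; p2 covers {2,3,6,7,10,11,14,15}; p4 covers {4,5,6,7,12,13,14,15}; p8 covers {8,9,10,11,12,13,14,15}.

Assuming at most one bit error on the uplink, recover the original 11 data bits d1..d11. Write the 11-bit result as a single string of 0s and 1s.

s1 (pos 1,3,5,7,9,11,13,15): 0⊕0⊕1⊕1⊕0⊕0⊕0⊕1 = 1
s2 (pos 2,3,6,7,10,11,14,15): 1⊕0⊕0⊕1⊕0⊕0⊕1⊕1 = 0
s4 (pos 4,5,6,7,12,13,14,15): 1⊕1⊕0⊕1⊕0⊕0⊕1⊕1 = 1
s8 (pos 8,9,10,11,12,13,14,15): 1⊕0⊕0⊕0⊕0⊕0⊕1⊕1 = 1
Syndrome s8…s1 = 1101 → error at position 13.
Flip position 13: 010110110000011 → 010110110000111
Read data bits from positions 3,5,6,7,9,10,11,12,13,14,15: 01010000111

01010000111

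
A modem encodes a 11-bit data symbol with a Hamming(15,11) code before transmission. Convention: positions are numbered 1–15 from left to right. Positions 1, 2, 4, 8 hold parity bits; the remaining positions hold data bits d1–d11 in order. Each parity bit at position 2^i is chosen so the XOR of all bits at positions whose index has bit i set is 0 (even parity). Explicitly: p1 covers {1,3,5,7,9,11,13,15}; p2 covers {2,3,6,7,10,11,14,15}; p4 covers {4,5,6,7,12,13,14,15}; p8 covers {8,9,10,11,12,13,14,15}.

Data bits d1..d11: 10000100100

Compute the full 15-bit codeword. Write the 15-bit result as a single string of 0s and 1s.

001100000100100

Place data at non-parity positions: p1 p2 1 p4 0 0 0 p8 0 1 0 0 1 0 0
p1 (pos 1,3,5,7,9,11,13,15): XOR of data positions = 1⊕0⊕0⊕0⊕0⊕1⊕0 = 0
p2 (pos 2,3,6,7,10,11,14,15): XOR of data positions = 1⊕0⊕0⊕1⊕0⊕0⊕0 = 0
p4 (pos 4,5,6,7,12,13,14,15): XOR of data positions = 0⊕0⊕0⊕0⊕1⊕0⊕0 = 1
p8 (pos 8,9,10,11,12,13,14,15): XOR of data positions = 0⊕1⊕0⊕0⊕1⊕0⊕0 = 0
Codeword: 001100000100100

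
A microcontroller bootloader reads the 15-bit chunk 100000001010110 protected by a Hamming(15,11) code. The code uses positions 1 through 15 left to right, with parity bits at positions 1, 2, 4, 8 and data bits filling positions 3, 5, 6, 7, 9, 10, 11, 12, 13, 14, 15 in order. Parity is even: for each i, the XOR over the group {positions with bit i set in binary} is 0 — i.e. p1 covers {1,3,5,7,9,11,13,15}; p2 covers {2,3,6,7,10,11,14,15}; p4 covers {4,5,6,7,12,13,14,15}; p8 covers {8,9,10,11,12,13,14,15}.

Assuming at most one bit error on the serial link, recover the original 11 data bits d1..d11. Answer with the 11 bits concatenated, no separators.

00001010110

s1 (pos 1,3,5,7,9,11,13,15): 1⊕0⊕0⊕0⊕1⊕1⊕1⊕0 = 0
s2 (pos 2,3,6,7,10,11,14,15): 0⊕0⊕0⊕0⊕0⊕1⊕1⊕0 = 0
s4 (pos 4,5,6,7,12,13,14,15): 0⊕0⊕0⊕0⊕0⊕1⊕1⊕0 = 0
s8 (pos 8,9,10,11,12,13,14,15): 0⊕1⊕0⊕1⊕0⊕1⊕1⊕0 = 0
Syndrome s8…s1 = 0000 → no error.
Read data bits from positions 3,5,6,7,9,10,11,12,13,14,15: 00001010110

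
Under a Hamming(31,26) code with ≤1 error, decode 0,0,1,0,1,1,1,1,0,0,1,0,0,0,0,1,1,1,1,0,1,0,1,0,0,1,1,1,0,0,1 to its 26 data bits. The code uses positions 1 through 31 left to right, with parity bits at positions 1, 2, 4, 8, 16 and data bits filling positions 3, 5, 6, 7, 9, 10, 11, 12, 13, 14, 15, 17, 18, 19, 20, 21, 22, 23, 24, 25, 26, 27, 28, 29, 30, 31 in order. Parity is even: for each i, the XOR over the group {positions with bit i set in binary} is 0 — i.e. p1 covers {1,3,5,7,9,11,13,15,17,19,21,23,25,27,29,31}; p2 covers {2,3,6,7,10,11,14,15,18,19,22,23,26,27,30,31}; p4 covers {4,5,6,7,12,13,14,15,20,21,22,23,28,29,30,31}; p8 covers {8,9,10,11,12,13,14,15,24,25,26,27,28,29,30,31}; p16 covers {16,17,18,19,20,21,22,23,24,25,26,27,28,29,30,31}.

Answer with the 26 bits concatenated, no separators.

s1 (pos 1,3,5,7,9,11,13,15,17,19,21,23,25,27,29,31): 0⊕1⊕1⊕1⊕0⊕1⊕0⊕0⊕1⊕1⊕1⊕1⊕0⊕1⊕0⊕1 = 0
s2 (pos 2,3,6,7,10,11,14,15,18,19,22,23,26,27,30,31): 0⊕1⊕1⊕1⊕0⊕1⊕0⊕0⊕1⊕1⊕0⊕1⊕1⊕1⊕0⊕1 = 0
s4 (pos 4,5,6,7,12,13,14,15,20,21,22,23,28,29,30,31): 0⊕1⊕1⊕1⊕0⊕0⊕0⊕0⊕0⊕1⊕0⊕1⊕1⊕0⊕0⊕1 = 1
s8 (pos 8,9,10,11,12,13,14,15,24,25,26,27,28,29,30,31): 1⊕0⊕0⊕1⊕0⊕0⊕0⊕0⊕0⊕0⊕1⊕1⊕1⊕0⊕0⊕1 = 0
s16 (pos 16,17,18,19,20,21,22,23,24,25,26,27,28,29,30,31): 1⊕1⊕1⊕1⊕0⊕1⊕0⊕1⊕0⊕0⊕1⊕1⊕1⊕0⊕0⊕1 = 0
Syndrome s16…s1 = 00100 → error at position 4.
Flip position 4: 0010111100100001111010100111001 → 0011111100100001111010100111001
Read data bits from positions 3,5,6,7,9,10,11,12,13,14,15,17,18,19,20,21,22,23,24,25,26,27,28,29,30,31: 11110010000111010100111001

11110010000111010100111001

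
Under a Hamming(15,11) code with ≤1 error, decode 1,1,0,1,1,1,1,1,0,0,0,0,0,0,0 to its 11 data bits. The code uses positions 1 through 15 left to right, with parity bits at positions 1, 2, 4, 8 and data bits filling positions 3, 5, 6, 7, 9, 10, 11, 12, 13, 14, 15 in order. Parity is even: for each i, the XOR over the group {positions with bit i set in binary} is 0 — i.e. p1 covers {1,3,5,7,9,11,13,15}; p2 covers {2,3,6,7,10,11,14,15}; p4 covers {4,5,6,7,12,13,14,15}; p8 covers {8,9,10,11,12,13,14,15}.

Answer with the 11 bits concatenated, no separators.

s1 (pos 1,3,5,7,9,11,13,15): 1⊕0⊕1⊕1⊕0⊕0⊕0⊕0 = 1
s2 (pos 2,3,6,7,10,11,14,15): 1⊕0⊕1⊕1⊕0⊕0⊕0⊕0 = 1
s4 (pos 4,5,6,7,12,13,14,15): 1⊕1⊕1⊕1⊕0⊕0⊕0⊕0 = 0
s8 (pos 8,9,10,11,12,13,14,15): 1⊕0⊕0⊕0⊕0⊕0⊕0⊕0 = 1
Syndrome s8…s1 = 1011 → error at position 11.
Flip position 11: 110111110000000 → 110111110010000
Read data bits from positions 3,5,6,7,9,10,11,12,13,14,15: 01110010000

01110010000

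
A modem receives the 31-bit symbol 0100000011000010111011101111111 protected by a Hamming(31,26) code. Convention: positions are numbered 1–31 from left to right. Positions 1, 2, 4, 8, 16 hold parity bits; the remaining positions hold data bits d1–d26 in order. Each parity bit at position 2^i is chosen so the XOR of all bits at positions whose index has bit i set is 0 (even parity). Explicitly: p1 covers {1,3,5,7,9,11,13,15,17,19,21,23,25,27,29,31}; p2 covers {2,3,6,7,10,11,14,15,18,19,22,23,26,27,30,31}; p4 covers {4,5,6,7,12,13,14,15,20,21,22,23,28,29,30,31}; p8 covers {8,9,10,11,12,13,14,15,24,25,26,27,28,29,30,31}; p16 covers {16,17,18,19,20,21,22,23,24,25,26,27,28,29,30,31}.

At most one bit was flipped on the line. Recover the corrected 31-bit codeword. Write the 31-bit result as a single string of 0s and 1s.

s1 (pos 1,3,5,7,9,11,13,15,17,19,21,23,25,27,29,31): 0⊕0⊕0⊕0⊕1⊕0⊕0⊕1⊕1⊕1⊕1⊕1⊕1⊕1⊕1⊕1 = 0
s2 (pos 2,3,6,7,10,11,14,15,18,19,22,23,26,27,30,31): 1⊕0⊕0⊕0⊕1⊕0⊕0⊕1⊕1⊕1⊕1⊕1⊕1⊕1⊕1⊕1 = 1
s4 (pos 4,5,6,7,12,13,14,15,20,21,22,23,28,29,30,31): 0⊕0⊕0⊕0⊕0⊕0⊕0⊕1⊕0⊕1⊕1⊕1⊕1⊕1⊕1⊕1 = 0
s8 (pos 8,9,10,11,12,13,14,15,24,25,26,27,28,29,30,31): 0⊕1⊕1⊕0⊕0⊕0⊕0⊕1⊕0⊕1⊕1⊕1⊕1⊕1⊕1⊕1 = 0
s16 (pos 16,17,18,19,20,21,22,23,24,25,26,27,28,29,30,31): 0⊕1⊕1⊕1⊕0⊕1⊕1⊕1⊕0⊕1⊕1⊕1⊕1⊕1⊕1⊕1 = 1
Syndrome s16…s1 = 10010 → error at position 18.
Flip position 18: 0100000011000010111011101111111 → 0100000011000010101011101111111

0100000011000010101011101111111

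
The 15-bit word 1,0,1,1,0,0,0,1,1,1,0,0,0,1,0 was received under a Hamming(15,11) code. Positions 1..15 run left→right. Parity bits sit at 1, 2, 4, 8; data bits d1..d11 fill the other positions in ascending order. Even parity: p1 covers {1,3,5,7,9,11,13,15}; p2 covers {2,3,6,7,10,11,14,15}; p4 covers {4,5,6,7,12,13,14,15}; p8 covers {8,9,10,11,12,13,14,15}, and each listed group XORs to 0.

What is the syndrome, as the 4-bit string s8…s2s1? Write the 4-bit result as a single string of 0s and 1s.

0011

s1 (pos 1,3,5,7,9,11,13,15): 1⊕1⊕0⊕0⊕1⊕0⊕0⊕0 = 1
s2 (pos 2,3,6,7,10,11,14,15): 0⊕1⊕0⊕0⊕1⊕0⊕1⊕0 = 1
s4 (pos 4,5,6,7,12,13,14,15): 1⊕0⊕0⊕0⊕0⊕0⊕1⊕0 = 0
s8 (pos 8,9,10,11,12,13,14,15): 1⊕1⊕1⊕0⊕0⊕0⊕1⊕0 = 0
Syndrome s8…s1 = 0011 → error at position 3.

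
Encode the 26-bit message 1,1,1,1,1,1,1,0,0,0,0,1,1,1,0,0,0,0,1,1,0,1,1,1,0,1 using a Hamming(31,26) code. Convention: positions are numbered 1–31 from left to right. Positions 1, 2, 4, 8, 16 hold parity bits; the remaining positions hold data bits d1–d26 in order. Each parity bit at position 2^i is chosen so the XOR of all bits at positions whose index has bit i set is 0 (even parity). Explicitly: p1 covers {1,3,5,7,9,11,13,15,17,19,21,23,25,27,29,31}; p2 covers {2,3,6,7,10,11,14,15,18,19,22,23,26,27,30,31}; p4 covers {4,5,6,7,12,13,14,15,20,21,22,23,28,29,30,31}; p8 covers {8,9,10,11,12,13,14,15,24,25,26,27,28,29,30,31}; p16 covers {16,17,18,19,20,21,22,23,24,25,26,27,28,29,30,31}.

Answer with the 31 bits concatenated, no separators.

1110111111100001111000011011101

Place data at non-parity positions: p1 p2 1 p4 1 1 1 p8 1 1 1 0 0 0 0 p16 1 1 1 0 0 0 0 1 1 0 1 1 1 0 1
p1 (pos 1,3,5,7,9,11,13,15,17,19,21,23,25,27,29,31): XOR of data positions = 1⊕1⊕1⊕1⊕1⊕0⊕0⊕1⊕1⊕0⊕0⊕1⊕1⊕1⊕1 = 1
p2 (pos 2,3,6,7,10,11,14,15,18,19,22,23,26,27,30,31): XOR of data positions = 1⊕1⊕1⊕1⊕1⊕0⊕0⊕1⊕1⊕0⊕0⊕0⊕1⊕0⊕1 = 1
p4 (pos 4,5,6,7,12,13,14,15,20,21,22,23,28,29,30,31): XOR of data positions = 1⊕1⊕1⊕0⊕0⊕0⊕0⊕0⊕0⊕0⊕0⊕1⊕1⊕0⊕1 = 0
p8 (pos 8,9,10,11,12,13,14,15,24,25,26,27,28,29,30,31): XOR of data positions = 1⊕1⊕1⊕0⊕0⊕0⊕0⊕1⊕1⊕0⊕1⊕1⊕1⊕0⊕1 = 1
p16 (pos 16,17,18,19,20,21,22,23,24,25,26,27,28,29,30,31): XOR of data positions = 1⊕1⊕1⊕0⊕0⊕0⊕0⊕1⊕1⊕0⊕1⊕1⊕1⊕0⊕1 = 1
Codeword: 1110111111100001111000011011101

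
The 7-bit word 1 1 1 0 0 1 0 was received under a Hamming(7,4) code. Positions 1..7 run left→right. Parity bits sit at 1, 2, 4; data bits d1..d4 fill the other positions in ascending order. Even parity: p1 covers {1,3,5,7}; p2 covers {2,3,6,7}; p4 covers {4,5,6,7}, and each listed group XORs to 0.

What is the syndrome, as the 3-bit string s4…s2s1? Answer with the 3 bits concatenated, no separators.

110

s1 (pos 1,3,5,7): 1⊕1⊕0⊕0 = 0
s2 (pos 2,3,6,7): 1⊕1⊕1⊕0 = 1
s4 (pos 4,5,6,7): 0⊕0⊕1⊕0 = 1
Syndrome s4…s1 = 110 → error at position 6.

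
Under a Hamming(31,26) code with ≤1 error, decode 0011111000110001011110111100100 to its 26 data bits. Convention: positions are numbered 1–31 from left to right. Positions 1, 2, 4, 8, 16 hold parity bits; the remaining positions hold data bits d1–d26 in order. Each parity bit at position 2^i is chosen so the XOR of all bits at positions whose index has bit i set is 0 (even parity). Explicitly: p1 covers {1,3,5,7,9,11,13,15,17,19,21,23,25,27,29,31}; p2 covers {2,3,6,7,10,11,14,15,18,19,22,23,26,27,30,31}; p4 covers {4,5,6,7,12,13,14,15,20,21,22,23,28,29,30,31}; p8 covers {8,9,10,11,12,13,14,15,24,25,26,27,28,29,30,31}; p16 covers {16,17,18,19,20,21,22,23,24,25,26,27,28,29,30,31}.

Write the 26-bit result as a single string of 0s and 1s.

10110011000011110111100100

s1 (pos 1,3,5,7,9,11,13,15,17,19,21,23,25,27,29,31): 0⊕1⊕1⊕1⊕0⊕1⊕0⊕0⊕0⊕1⊕1⊕1⊕1⊕0⊕1⊕0 = 1
s2 (pos 2,3,6,7,10,11,14,15,18,19,22,23,26,27,30,31): 0⊕1⊕1⊕1⊕0⊕1⊕0⊕0⊕1⊕1⊕0⊕1⊕1⊕0⊕0⊕0 = 0
s4 (pos 4,5,6,7,12,13,14,15,20,21,22,23,28,29,30,31): 1⊕1⊕1⊕1⊕1⊕0⊕0⊕0⊕1⊕1⊕0⊕1⊕0⊕1⊕0⊕0 = 1
s8 (pos 8,9,10,11,12,13,14,15,24,25,26,27,28,29,30,31): 0⊕0⊕0⊕1⊕1⊕0⊕0⊕0⊕1⊕1⊕1⊕0⊕0⊕1⊕0⊕0 = 0
s16 (pos 16,17,18,19,20,21,22,23,24,25,26,27,28,29,30,31): 1⊕0⊕1⊕1⊕1⊕1⊕0⊕1⊕1⊕1⊕1⊕0⊕0⊕1⊕0⊕0 = 0
Syndrome s16…s1 = 00101 → error at position 5.
Flip position 5: 0011111000110001011110111100100 → 0011011000110001011110111100100
Read data bits from positions 3,5,6,7,9,10,11,12,13,14,15,17,18,19,20,21,22,23,24,25,26,27,28,29,30,31: 10110011000011110111100100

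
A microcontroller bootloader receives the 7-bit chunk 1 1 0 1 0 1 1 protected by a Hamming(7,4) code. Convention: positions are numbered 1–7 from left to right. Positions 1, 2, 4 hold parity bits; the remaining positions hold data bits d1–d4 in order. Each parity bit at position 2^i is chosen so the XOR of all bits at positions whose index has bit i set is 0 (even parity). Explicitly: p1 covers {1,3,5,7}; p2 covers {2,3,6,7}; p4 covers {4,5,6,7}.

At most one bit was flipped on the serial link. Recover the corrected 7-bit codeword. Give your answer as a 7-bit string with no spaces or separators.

1101001

s1 (pos 1,3,5,7): 1⊕0⊕0⊕1 = 0
s2 (pos 2,3,6,7): 1⊕0⊕1⊕1 = 1
s4 (pos 4,5,6,7): 1⊕0⊕1⊕1 = 1
Syndrome s4…s1 = 110 → error at position 6.
Flip position 6: 1101011 → 1101001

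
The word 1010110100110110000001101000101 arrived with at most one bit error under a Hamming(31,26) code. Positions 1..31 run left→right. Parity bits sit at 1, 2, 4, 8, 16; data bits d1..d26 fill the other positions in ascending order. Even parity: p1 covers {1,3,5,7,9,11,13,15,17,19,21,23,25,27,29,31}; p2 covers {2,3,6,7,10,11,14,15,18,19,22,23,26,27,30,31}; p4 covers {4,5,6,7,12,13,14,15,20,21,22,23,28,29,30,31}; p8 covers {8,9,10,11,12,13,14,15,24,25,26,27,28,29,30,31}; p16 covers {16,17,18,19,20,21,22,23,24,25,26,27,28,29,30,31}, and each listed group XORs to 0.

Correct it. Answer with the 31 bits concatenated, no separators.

1010110100110110000011101000101

s1 (pos 1,3,5,7,9,11,13,15,17,19,21,23,25,27,29,31): 1⊕1⊕1⊕0⊕0⊕1⊕0⊕1⊕0⊕0⊕0⊕1⊕1⊕0⊕1⊕1 = 1
s2 (pos 2,3,6,7,10,11,14,15,18,19,22,23,26,27,30,31): 0⊕1⊕1⊕0⊕0⊕1⊕1⊕1⊕0⊕0⊕1⊕1⊕0⊕0⊕0⊕1 = 0
s4 (pos 4,5,6,7,12,13,14,15,20,21,22,23,28,29,30,31): 0⊕1⊕1⊕0⊕1⊕0⊕1⊕1⊕0⊕0⊕1⊕1⊕0⊕1⊕0⊕1 = 1
s8 (pos 8,9,10,11,12,13,14,15,24,25,26,27,28,29,30,31): 1⊕0⊕0⊕1⊕1⊕0⊕1⊕1⊕0⊕1⊕0⊕0⊕0⊕1⊕0⊕1 = 0
s16 (pos 16,17,18,19,20,21,22,23,24,25,26,27,28,29,30,31): 0⊕0⊕0⊕0⊕0⊕0⊕1⊕1⊕0⊕1⊕0⊕0⊕0⊕1⊕0⊕1 = 1
Syndrome s16…s1 = 10101 → error at position 21.
Flip position 21: 1010110100110110000001101000101 → 1010110100110110000011101000101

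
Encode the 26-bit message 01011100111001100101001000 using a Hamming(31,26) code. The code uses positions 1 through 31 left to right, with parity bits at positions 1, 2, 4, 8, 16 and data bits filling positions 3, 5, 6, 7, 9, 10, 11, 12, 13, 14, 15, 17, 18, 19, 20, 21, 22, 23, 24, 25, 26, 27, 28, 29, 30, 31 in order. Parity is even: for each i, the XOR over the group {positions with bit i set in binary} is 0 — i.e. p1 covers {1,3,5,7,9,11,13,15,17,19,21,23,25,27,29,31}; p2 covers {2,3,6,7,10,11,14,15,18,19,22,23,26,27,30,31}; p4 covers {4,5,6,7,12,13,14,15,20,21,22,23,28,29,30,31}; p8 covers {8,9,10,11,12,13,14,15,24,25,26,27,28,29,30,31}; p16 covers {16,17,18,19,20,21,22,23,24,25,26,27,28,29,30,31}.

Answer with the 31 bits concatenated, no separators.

0000101111001111001100101001000

Place data at non-parity positions: p1 p2 0 p4 1 0 1 p8 1 1 0 0 1 1 1 p16 0 0 1 1 0 0 1 0 1 0 0 1 0 0 0
p1 (pos 1,3,5,7,9,11,13,15,17,19,21,23,25,27,29,31): XOR of data positions = 0⊕1⊕1⊕1⊕0⊕1⊕1⊕0⊕1⊕0⊕1⊕1⊕0⊕0⊕0 = 0
p2 (pos 2,3,6,7,10,11,14,15,18,19,22,23,26,27,30,31): XOR of data positions = 0⊕0⊕1⊕1⊕0⊕1⊕1⊕0⊕1⊕0⊕1⊕0⊕0⊕0⊕0 = 0
p4 (pos 4,5,6,7,12,13,14,15,20,21,22,23,28,29,30,31): XOR of data positions = 1⊕0⊕1⊕0⊕1⊕1⊕1⊕1⊕0⊕0⊕1⊕1⊕0⊕0⊕0 = 0
p8 (pos 8,9,10,11,12,13,14,15,24,25,26,27,28,29,30,31): XOR of data positions = 1⊕1⊕0⊕0⊕1⊕1⊕1⊕0⊕1⊕0⊕0⊕1⊕0⊕0⊕0 = 1
p16 (pos 16,17,18,19,20,21,22,23,24,25,26,27,28,29,30,31): XOR of data positions = 0⊕0⊕1⊕1⊕0⊕0⊕1⊕0⊕1⊕0⊕0⊕1⊕0⊕0⊕0 = 1
Codeword: 0000101111001111001100101001000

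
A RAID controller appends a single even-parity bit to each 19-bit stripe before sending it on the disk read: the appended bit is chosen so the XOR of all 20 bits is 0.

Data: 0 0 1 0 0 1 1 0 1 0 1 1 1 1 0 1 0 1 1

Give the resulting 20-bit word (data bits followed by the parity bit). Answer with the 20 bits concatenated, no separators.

00100110101111010111

XOR of the 19 data bits: 0⊕0⊕1⊕0⊕0⊕1⊕1⊕0⊕1⊕0⊕1⊕1⊕1⊕1⊕0⊕1⊕0⊕1⊕1 = 1
Parity bit = 1 (so all 20 bits XOR to 0).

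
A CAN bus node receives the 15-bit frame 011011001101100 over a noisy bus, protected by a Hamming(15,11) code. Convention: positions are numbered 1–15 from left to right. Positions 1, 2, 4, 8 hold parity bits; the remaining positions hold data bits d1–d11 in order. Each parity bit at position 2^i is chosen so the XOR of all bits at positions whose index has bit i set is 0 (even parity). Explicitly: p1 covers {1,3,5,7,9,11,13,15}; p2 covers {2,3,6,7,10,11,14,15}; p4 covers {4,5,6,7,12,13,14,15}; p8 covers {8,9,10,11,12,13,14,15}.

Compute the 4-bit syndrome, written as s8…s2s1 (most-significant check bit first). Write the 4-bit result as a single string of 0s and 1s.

s1 (pos 1,3,5,7,9,11,13,15): 0⊕1⊕1⊕0⊕1⊕0⊕1⊕0 = 0
s2 (pos 2,3,6,7,10,11,14,15): 1⊕1⊕1⊕0⊕1⊕0⊕0⊕0 = 0
s4 (pos 4,5,6,7,12,13,14,15): 0⊕1⊕1⊕0⊕1⊕1⊕0⊕0 = 0
s8 (pos 8,9,10,11,12,13,14,15): 0⊕1⊕1⊕0⊕1⊕1⊕0⊕0 = 0
Syndrome s8…s1 = 0000 → no error.

0000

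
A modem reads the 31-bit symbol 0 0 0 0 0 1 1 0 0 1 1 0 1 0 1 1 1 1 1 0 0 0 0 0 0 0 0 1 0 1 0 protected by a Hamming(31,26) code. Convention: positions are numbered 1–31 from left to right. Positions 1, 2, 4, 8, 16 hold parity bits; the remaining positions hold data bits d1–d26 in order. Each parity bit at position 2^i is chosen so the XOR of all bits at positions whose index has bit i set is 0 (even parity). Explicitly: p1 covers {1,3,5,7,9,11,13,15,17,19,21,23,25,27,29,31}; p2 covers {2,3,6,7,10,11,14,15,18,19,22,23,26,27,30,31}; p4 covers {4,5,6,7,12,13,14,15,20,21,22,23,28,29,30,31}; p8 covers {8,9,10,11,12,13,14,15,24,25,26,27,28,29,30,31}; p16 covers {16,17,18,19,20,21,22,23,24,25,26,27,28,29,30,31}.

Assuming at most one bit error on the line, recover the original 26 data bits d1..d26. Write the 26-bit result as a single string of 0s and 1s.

s1 (pos 1,3,5,7,9,11,13,15,17,19,21,23,25,27,29,31): 0⊕0⊕0⊕1⊕0⊕1⊕1⊕1⊕1⊕1⊕0⊕0⊕0⊕0⊕0⊕0 = 0
s2 (pos 2,3,6,7,10,11,14,15,18,19,22,23,26,27,30,31): 0⊕0⊕1⊕1⊕1⊕1⊕0⊕1⊕1⊕1⊕0⊕0⊕0⊕0⊕1⊕0 = 0
s4 (pos 4,5,6,7,12,13,14,15,20,21,22,23,28,29,30,31): 0⊕0⊕1⊕1⊕0⊕1⊕0⊕1⊕0⊕0⊕0⊕0⊕1⊕0⊕1⊕0 = 0
s8 (pos 8,9,10,11,12,13,14,15,24,25,26,27,28,29,30,31): 0⊕0⊕1⊕1⊕0⊕1⊕0⊕1⊕0⊕0⊕0⊕0⊕1⊕0⊕1⊕0 = 0
s16 (pos 16,17,18,19,20,21,22,23,24,25,26,27,28,29,30,31): 1⊕1⊕1⊕1⊕0⊕0⊕0⊕0⊕0⊕0⊕0⊕0⊕1⊕0⊕1⊕0 = 0
Syndrome s16…s1 = 00000 → no error.
Read data bits from positions 3,5,6,7,9,10,11,12,13,14,15,17,18,19,20,21,22,23,24,25,26,27,28,29,30,31: 00110110101111000000001010

00110110101111000000001010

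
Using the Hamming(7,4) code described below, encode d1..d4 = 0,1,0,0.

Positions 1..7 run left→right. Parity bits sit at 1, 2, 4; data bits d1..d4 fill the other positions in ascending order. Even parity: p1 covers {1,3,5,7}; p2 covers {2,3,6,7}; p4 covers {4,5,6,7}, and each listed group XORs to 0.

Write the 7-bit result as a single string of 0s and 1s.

Place data at non-parity positions: p1 p2 0 p4 1 0 0
p1 (pos 1,3,5,7): XOR of data positions = 0⊕1⊕0 = 1
p2 (pos 2,3,6,7): XOR of data positions = 0⊕0⊕0 = 0
p4 (pos 4,5,6,7): XOR of data positions = 1⊕0⊕0 = 1
Codeword: 1001100

1001100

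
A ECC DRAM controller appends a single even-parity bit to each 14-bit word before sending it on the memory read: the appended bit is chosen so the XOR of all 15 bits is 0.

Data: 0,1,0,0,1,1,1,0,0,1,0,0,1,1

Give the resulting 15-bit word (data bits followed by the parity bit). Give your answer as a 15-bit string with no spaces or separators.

010011100100111

XOR of the 14 data bits: 0⊕1⊕0⊕0⊕1⊕1⊕1⊕0⊕0⊕1⊕0⊕0⊕1⊕1 = 1
Parity bit = 1 (so all 15 bits XOR to 0).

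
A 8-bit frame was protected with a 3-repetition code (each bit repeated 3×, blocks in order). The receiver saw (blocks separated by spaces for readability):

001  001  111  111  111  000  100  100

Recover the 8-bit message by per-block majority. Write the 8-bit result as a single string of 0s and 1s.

Block 1 (001): 1 one → 0
Block 2 (001): 1 one → 0
Block 3 (111): 3 ones → 1
Block 4 (111): 3 ones → 1
Block 5 (111): 3 ones → 1
Block 6 (000): 0 ones → 0
Block 7 (100): 1 one → 0
Block 8 (100): 1 one → 0

00111000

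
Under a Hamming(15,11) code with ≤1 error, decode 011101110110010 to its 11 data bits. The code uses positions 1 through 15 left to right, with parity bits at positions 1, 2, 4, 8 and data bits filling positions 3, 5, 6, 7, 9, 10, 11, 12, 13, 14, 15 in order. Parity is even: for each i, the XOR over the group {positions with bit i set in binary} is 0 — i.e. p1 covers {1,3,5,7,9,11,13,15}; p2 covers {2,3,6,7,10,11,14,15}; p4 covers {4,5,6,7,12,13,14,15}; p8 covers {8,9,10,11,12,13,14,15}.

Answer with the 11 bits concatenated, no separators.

00110110010

s1 (pos 1,3,5,7,9,11,13,15): 0⊕1⊕0⊕1⊕0⊕1⊕0⊕0 = 1
s2 (pos 2,3,6,7,10,11,14,15): 1⊕1⊕1⊕1⊕1⊕1⊕1⊕0 = 1
s4 (pos 4,5,6,7,12,13,14,15): 1⊕0⊕1⊕1⊕0⊕0⊕1⊕0 = 0
s8 (pos 8,9,10,11,12,13,14,15): 1⊕0⊕1⊕1⊕0⊕0⊕1⊕0 = 0
Syndrome s8…s1 = 0011 → error at position 3.
Flip position 3: 011101110110010 → 010101110110010
Read data bits from positions 3,5,6,7,9,10,11,12,13,14,15: 00110110010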